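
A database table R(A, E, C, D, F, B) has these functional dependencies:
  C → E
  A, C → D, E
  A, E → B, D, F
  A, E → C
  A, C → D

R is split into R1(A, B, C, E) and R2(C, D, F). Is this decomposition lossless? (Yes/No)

No

The shared attributes are {C} and {C}⁺ = {C, E}.
Neither R1 nor R2 is contained in that closure, so the decomposition is lossy.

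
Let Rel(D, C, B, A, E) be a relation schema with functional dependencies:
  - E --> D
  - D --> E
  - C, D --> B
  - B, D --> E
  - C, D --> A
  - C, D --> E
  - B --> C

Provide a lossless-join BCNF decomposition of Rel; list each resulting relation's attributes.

{A, B, E}; {B, C}; {D, E}

Candidate keys of the original relation: {B, D}, {B, E}, {C, D}, {C, E}.
In {A, B, C, D, E}, {E} is not a superkey ({E}⁺ restricted to this set is {D, E}), so split on E --> D into {D, E} and {A, B, C, E}.
{D, E} is in BCNF.
In {A, B, C, E}, {B} is not a superkey ({B}⁺ restricted to this set is {B, C}), so split on B --> C into {B, C} and {A, B, E}.
{B, C} is in BCNF.
{A, B, E} is in BCNF.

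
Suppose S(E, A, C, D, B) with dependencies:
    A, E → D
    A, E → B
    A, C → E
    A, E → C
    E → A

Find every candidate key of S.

{A, C}, {E}

Closure of {E} is {A, B, C, D, E}, the whole schema; {E} is a candidate key.
Closure of {A, C} is {A, B, C, D, E}, the whole schema; {A, C} is a candidate key.
No proper subset of any of these is a key, and no other minimal superkey exists.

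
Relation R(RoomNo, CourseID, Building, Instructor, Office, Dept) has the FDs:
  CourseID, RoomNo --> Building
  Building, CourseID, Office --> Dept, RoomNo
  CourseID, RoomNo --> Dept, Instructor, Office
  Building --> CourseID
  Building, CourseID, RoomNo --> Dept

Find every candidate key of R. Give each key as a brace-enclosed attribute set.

{Building, Office} is a candidate key since {Building, Office}⁺ = {Building, CourseID, Dept, Instructor, Office, RoomNo} covers every attribute.
{Building, RoomNo} is a candidate key since {Building, RoomNo}⁺ = {Building, CourseID, Dept, Instructor, Office, RoomNo} covers every attribute.
{CourseID, RoomNo} is a candidate key since {CourseID, RoomNo}⁺ = {Building, CourseID, Dept, Instructor, Office, RoomNo} covers every attribute.
No proper subset of any of these is a key, and no other minimal superkey exists.

{Building, Office}, {Building, RoomNo}, {CourseID, RoomNo}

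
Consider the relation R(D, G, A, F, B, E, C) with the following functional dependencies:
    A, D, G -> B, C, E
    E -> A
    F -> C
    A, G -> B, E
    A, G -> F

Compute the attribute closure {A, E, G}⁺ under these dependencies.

Start with {A, E, G}.
A, G -> B, E applies; add {B} → now {A, B, E, G}.
A, G -> F applies; add {F} → now {A, B, E, F, G}.
F -> C applies; add {C} → now {A, B, C, E, F, G}.
No further FD applies.

{A, B, C, E, F, G}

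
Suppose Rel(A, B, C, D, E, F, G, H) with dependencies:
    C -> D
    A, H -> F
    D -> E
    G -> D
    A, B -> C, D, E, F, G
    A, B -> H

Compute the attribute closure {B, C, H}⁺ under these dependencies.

Start with {B, C, H}.
C -> D applies; add {D} → now {B, C, D, H}.
D -> E applies; add {E} → now {B, C, D, E, H}.
No further FD applies.

{B, C, D, E, H}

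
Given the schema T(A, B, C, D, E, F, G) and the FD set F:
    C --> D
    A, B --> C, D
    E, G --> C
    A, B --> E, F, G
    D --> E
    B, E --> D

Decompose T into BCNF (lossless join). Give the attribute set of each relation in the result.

Candidate key of the original relation: {A, B}.
Within {A, B, C, D, E, F, G}: {C}⁺ ∩ {A, B, C, D, E, F, G} = {C, D, E}, not the whole set, so C --> D, E violates BCNF; decompose into {C, D, E} and {A, B, C, F, G}.
Within {C, D, E}: {D}⁺ ∩ {C, D, E} = {D, E}, not the whole set, so D --> E violates BCNF; decompose into {D, E} and {C, D}.
{D, E} is in BCNF.
{C, D} is in BCNF.
{A, B, C, F, G} is in BCNF.

{A, B, C, F, G}; {C, D}; {D, E}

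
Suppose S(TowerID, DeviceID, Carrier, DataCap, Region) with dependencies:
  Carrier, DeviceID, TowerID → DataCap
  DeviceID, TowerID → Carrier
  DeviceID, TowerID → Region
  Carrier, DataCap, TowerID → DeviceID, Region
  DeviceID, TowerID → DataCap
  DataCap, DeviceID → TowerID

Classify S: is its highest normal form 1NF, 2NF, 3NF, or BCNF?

BCNF

Candidate keys: {Carrier, DataCap, TowerID}, {DataCap, DeviceID}, {DeviceID, TowerID}. Prime attributes: {Carrier, DataCap, DeviceID, TowerID}.
The left-hand side of every FD is a superkey, so BCNF is satisfied.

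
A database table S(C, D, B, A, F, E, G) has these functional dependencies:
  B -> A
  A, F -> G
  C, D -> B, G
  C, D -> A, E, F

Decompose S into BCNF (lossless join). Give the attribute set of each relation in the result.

{A, B}; {B, C, D, E, F}; {B, F, G}

Candidate key of the original relation: {C, D}.
In {A, B, C, D, E, F, G}, {B} is not a superkey ({B}⁺ restricted to this set is {A, B}), so split on B -> A into {A, B} and {B, C, D, E, F, G}.
{A, B}: every determinant is a superkey — BCNF.
In {B, C, D, E, F, G}, {B, F} is not a superkey ({B, F}⁺ restricted to this set is {B, F, G}), so split on B, F -> G into {B, F, G} and {B, C, D, E, F}.
{B, F, G}: every determinant is a superkey — BCNF.
{B, C, D, E, F}: every determinant is a superkey — BCNF.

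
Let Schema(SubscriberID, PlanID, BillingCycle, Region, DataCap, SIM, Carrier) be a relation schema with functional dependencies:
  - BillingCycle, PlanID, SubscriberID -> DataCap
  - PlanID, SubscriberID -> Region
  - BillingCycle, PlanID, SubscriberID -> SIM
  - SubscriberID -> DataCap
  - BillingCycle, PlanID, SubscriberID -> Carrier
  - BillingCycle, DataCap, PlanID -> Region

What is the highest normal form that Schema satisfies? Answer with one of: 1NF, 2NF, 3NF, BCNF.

1NF

Candidate key: {BillingCycle, PlanID, SubscriberID}. Prime attributes: {BillingCycle, PlanID, SubscriberID}.
PlanID, SubscriberID -> Region breaks BCNF: {PlanID, SubscriberID}⁺ = {DataCap, PlanID, Region, SubscriberID}, so {PlanID, SubscriberID} is not a superkey.
Because {Region} is non-prime and the left side of PlanID, SubscriberID -> Region is not a superkey, the relation is not in 3NF.
The proper key subset {SubscriberID} of {BillingCycle, PlanID, SubscriberID} determines non-prime {DataCap}, so the relation is not even in 2NF.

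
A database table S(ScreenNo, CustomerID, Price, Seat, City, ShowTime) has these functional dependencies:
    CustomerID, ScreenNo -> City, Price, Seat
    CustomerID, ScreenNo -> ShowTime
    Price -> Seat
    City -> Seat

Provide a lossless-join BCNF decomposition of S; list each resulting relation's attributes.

Candidate key of the original relation: {CustomerID, ScreenNo}.
In {City, CustomerID, Price, ScreenNo, Seat, ShowTime}, {Price} is not a superkey ({Price}⁺ restricted to this set is {Price, Seat}), so split on Price -> Seat into {Price, Seat} and {City, CustomerID, Price, ScreenNo, ShowTime}.
{Price, Seat} has no BCNF violation.
{City, CustomerID, Price, ScreenNo, ShowTime} has no BCNF violation.

{City, CustomerID, Price, ScreenNo, ShowTime}; {Price, Seat}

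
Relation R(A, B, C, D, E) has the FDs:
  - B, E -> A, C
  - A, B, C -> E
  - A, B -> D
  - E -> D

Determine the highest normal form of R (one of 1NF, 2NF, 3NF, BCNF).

1NF

Candidate keys: {A, B, C}, {B, E}. Prime attributes: {A, B, C, E}.
A, B -> D: {A, B}⁺ = {A, B, D}, which is not all of the attributes, so the left side is not a superkey — BCNF is violated.
A, B -> D determines the non-prime attribute {D} from a non-superkey — 3NF is violated.
{E} is a proper subset of the key {B, E}, and {E}⁺ contains the non-prime attribute {D} — a partial dependency, so 2NF is violated.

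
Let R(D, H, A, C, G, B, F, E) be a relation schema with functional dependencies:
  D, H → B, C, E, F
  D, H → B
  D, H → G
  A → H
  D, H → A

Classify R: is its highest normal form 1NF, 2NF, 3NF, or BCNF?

3NF

Candidate keys: {A, D}, {D, H}. Prime attributes: {A, D, H}.
A → H breaks BCNF: {A}⁺ = {A, H}, so {A} is not a superkey.
Since {H} ⊆ prime attributes and every other non-superkey FD also has a prime right side, the schema is in 3NF.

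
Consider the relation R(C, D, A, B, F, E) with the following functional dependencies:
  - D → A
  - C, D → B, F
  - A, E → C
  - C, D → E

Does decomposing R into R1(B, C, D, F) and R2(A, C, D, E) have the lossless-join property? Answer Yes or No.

R1 ∩ R2 = {C, D}; its closure under F is {A, B, C, D, E, F}.
Since R1 ⊆ {A, B, C, D, E, F}, the intersection is a superkey of R1; the decomposition is lossless.

Yes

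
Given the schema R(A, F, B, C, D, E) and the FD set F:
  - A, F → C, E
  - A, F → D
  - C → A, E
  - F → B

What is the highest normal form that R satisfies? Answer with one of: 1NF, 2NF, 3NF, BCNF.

Candidate keys: {A, F}, {C, F}. Prime attributes: {A, C, F}.
C → A, E breaks BCNF: {C}⁺ = {A, C, E}, so {C} is not a superkey.
C → A, E determines the non-prime attribute {E} from a non-superkey — 3NF is violated.
Since {F} ⊂ {A, F} and {F}⁺ ⊇ {B} with {B} non-prime, there is a partial dependency; 2NF fails.

1NF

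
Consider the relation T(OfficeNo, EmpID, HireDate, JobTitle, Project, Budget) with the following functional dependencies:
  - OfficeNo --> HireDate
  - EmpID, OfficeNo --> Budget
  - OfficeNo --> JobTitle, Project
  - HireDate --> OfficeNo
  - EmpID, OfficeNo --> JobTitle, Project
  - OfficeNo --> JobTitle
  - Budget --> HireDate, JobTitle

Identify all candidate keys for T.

{EmpID} never appears on the right of any FD, so every key must include it.
Closure of {Budget, EmpID} is {Budget, EmpID, HireDate, JobTitle, OfficeNo, Project}, the whole schema; {Budget, EmpID} is a candidate key.
Closure of {EmpID, HireDate} is {Budget, EmpID, HireDate, JobTitle, OfficeNo, Project}, the whole schema; {EmpID, HireDate} is a candidate key.
Closure of {EmpID, OfficeNo} is {Budget, EmpID, HireDate, JobTitle, OfficeNo, Project}, the whole schema; {EmpID, OfficeNo} is a candidate key.
Any other superkey properly contains one of these, so there are no further candidate keys.

{Budget, EmpID}, {EmpID, HireDate}, {EmpID, OfficeNo}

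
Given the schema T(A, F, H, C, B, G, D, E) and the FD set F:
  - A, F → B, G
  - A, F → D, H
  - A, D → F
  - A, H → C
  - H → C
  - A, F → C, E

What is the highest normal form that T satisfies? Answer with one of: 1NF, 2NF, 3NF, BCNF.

Candidate keys: {A, D}, {A, F}. Prime attributes: {A, D, F}.
A, H → C: {A, H}⁺ = {A, C, H}, which is not all of the attributes, so the left side is not a superkey — BCNF is violated.
A, H → C has non-prime {C} on the right and a non-superkey on the left, so 3NF fails.
No proper subset of a key has a non-prime attribute in its closure, so there is no partial dependency; 2NF holds.

2NF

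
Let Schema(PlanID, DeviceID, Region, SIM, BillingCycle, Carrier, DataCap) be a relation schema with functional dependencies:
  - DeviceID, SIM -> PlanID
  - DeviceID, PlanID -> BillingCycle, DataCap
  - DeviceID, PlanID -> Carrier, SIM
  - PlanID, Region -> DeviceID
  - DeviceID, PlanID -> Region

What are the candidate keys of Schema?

{DeviceID, PlanID}⁺ = {BillingCycle, Carrier, DataCap, DeviceID, PlanID, Region, SIM} — all of the relation — so {DeviceID, PlanID} is a candidate key.
{DeviceID, SIM}⁺ = {BillingCycle, Carrier, DataCap, DeviceID, PlanID, Region, SIM} — all of the relation — so {DeviceID, SIM} is a candidate key.
{PlanID, Region}⁺ = {BillingCycle, Carrier, DataCap, DeviceID, PlanID, Region, SIM} — all of the relation — so {PlanID, Region} is a candidate key.
These are minimal and exhaustive — every other superkey contains one of them.

{DeviceID, PlanID}, {DeviceID, SIM}, {PlanID, Region}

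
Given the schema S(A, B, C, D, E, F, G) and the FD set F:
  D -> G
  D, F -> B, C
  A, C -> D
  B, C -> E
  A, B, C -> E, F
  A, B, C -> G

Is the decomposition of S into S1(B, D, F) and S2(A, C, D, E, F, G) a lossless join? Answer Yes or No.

Yes

The shared attributes are {D, F} and {D, F}⁺ = {B, C, D, E, F, G}.
S1 is contained in that closure, so S1 ∩ S2 -> S1 holds and the join is lossless.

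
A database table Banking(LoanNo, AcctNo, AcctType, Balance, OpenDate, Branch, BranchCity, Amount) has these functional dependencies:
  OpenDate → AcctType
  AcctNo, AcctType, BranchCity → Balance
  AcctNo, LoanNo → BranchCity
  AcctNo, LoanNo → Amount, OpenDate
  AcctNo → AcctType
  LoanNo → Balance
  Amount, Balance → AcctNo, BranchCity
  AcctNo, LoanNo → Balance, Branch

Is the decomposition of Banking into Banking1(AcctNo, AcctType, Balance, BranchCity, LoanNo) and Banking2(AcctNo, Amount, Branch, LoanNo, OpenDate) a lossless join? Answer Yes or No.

Common attributes: {AcctNo, LoanNo}; their closure is {AcctNo, AcctType, Amount, Balance, Branch, BranchCity, LoanNo, OpenDate}.
This includes all of Banking1, so the common attributes are a superkey of Banking1 — the join is lossless.

Yes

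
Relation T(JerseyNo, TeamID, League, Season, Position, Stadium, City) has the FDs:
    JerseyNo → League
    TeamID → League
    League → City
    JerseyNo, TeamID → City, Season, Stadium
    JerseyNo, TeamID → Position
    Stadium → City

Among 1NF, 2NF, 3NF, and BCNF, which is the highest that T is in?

Candidate key: {JerseyNo, TeamID}. Prime attributes: {JerseyNo, TeamID}.
For JerseyNo → League we have {JerseyNo}⁺ = {City, JerseyNo, League}; {JerseyNo} is not a superkey, so BCNF fails.
Because {League} is non-prime and the left side of JerseyNo → League is not a superkey, the relation is not in 3NF.
{JerseyNo} is a proper subset of the key {JerseyNo, TeamID}, and {JerseyNo}⁺ contains the non-prime attributes {City, League} — a partial dependency, so 2NF is violated.

1NF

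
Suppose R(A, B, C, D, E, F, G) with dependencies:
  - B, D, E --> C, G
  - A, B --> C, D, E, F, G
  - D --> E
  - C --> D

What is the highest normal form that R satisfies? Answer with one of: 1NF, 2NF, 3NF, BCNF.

Candidate key: {A, B}. Prime attributes: {A, B}.
B, D, E --> C, G: {B, D, E}⁺ = {B, C, D, E, G}, which is not all of the attributes, so the left side is not a superkey — BCNF is violated.
B, D, E --> C, G has non-prime {C, G} on the right and a non-superkey on the left, so 3NF fails.
No non-prime attribute depends on a proper subset of any candidate key, so 2NF holds.

2NF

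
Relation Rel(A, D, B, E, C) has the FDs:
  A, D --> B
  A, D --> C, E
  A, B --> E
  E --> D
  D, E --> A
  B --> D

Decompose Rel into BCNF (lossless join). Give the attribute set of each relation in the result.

Candidate keys of the original relation: {A, B}, {A, D}, {E}.
In {A, B, C, D, E}, {B} is not a superkey ({B}⁺ restricted to this set is {B, D}), so split on B --> D into {B, D} and {A, B, C, E}.
{B, D}: every determinant is a superkey — BCNF.
{A, B, C, E}: every determinant is a superkey — BCNF.

{A, B, C, E}; {B, D}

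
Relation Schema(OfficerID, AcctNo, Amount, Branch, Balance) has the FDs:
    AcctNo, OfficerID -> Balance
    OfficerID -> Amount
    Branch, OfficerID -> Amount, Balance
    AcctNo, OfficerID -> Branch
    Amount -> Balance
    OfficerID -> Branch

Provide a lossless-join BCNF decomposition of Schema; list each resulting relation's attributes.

Candidate key of the original relation: {AcctNo, OfficerID}.
{AcctNo, Amount, Balance, Branch, OfficerID}: {OfficerID} determines {Amount, Balance, Branch, OfficerID} here but is not a superkey — split on OfficerID -> Amount, Balance, Branch, giving {Amount, Balance, Branch, OfficerID} and {AcctNo, OfficerID}.
{Amount, Balance, Branch, OfficerID}: {Amount} determines {Amount, Balance} here but is not a superkey — split on Amount -> Balance, giving {Amount, Balance} and {Amount, Branch, OfficerID}.
{Amount, Balance} has no BCNF violation.
{Amount, Branch, OfficerID} has no BCNF violation.
{AcctNo, OfficerID} has no BCNF violation.

{AcctNo, OfficerID}; {Amount, Balance}; {Amount, Branch, OfficerID}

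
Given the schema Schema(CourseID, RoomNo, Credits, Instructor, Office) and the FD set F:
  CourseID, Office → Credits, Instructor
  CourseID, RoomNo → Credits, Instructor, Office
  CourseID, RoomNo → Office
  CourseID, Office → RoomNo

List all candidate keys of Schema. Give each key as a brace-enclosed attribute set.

{CourseID, Office}, {CourseID, RoomNo}

Attributes never on any right-hand side: {CourseID} — every candidate key must contain it.
{CourseID, Office}⁺ = {CourseID, Credits, Instructor, Office, RoomNo} — all of the relation — so {CourseID, Office} is a candidate key.
{CourseID, RoomNo}⁺ = {CourseID, Credits, Instructor, Office, RoomNo} — all of the relation — so {CourseID, RoomNo} is a candidate key.
These are minimal and exhaustive — every other superkey contains one of them.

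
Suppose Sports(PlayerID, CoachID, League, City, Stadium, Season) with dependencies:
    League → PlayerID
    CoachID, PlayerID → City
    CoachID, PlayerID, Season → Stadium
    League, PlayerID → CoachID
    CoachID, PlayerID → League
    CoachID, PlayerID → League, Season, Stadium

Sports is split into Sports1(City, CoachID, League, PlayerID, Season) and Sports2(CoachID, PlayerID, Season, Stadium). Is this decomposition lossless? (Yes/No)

Yes

Sports1 ∩ Sports2 = {CoachID, PlayerID, Season}; its closure under F is {City, CoachID, League, PlayerID, Season, Stadium}.
Since Sports1 ⊆ {City, CoachID, League, PlayerID, Season, Stadium}, the intersection is a superkey of Sports1; the decomposition is lossless.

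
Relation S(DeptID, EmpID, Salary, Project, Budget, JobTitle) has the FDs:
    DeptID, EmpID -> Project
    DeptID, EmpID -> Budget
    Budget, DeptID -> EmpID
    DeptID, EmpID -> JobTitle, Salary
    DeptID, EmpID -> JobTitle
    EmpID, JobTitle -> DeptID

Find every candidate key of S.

{Budget, DeptID} is a candidate key since {Budget, DeptID}⁺ = {Budget, DeptID, EmpID, JobTitle, Project, Salary} covers every attribute.
{DeptID, EmpID} is a candidate key since {DeptID, EmpID}⁺ = {Budget, DeptID, EmpID, JobTitle, Project, Salary} covers every attribute.
{EmpID, JobTitle} is a candidate key since {EmpID, JobTitle}⁺ = {Budget, DeptID, EmpID, JobTitle, Project, Salary} covers every attribute.
These are minimal and exhaustive — every other superkey contains one of them.

{Budget, DeptID}, {DeptID, EmpID}, {EmpID, JobTitle}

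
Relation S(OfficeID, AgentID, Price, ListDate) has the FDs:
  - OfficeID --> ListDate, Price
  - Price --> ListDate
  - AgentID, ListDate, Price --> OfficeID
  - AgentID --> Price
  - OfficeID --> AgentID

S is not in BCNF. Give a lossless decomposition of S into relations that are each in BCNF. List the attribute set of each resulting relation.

Candidate keys of the original relation: {AgentID}, {OfficeID}.
{AgentID, ListDate, OfficeID, Price}: {Price} determines {ListDate, Price} here but is not a superkey — split on Price --> ListDate, giving {ListDate, Price} and {AgentID, OfficeID, Price}.
{ListDate, Price} is in BCNF.
{AgentID, OfficeID, Price} is in BCNF.

{AgentID, OfficeID, Price}; {ListDate, Price}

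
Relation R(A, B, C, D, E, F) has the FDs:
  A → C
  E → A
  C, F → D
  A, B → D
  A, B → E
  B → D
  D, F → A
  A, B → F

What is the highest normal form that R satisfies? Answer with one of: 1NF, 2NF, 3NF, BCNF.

1NF

Candidate keys: {A, B}, {B, E}, {B, F}. Prime attributes: {A, B, E, F}.
A → C: {A}⁺ = {A, C}, which is not all of the attributes, so the left side is not a superkey — BCNF is violated.
Because {C} is non-prime and the left side of A → C is not a superkey, the relation is not in 3NF.
The proper key subset {A} of {A, B} determines non-prime {C}, so the relation is not even in 2NF.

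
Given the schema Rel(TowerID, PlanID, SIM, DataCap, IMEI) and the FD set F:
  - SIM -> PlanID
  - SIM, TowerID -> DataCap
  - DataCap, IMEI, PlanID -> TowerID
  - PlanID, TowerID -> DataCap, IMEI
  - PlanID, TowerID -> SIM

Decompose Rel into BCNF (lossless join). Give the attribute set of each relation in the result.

Candidate keys of the original relation: {DataCap, IMEI, PlanID}, {DataCap, IMEI, SIM}, {PlanID, TowerID}, {SIM, TowerID}.
Within {DataCap, IMEI, PlanID, SIM, TowerID}: {SIM}⁺ ∩ {DataCap, IMEI, PlanID, SIM, TowerID} = {PlanID, SIM}, not the whole set, so SIM -> PlanID violates BCNF; decompose into {PlanID, SIM} and {DataCap, IMEI, SIM, TowerID}.
{PlanID, SIM} has no BCNF violation.
{DataCap, IMEI, SIM, TowerID} has no BCNF violation.

{DataCap, IMEI, SIM, TowerID}; {PlanID, SIM}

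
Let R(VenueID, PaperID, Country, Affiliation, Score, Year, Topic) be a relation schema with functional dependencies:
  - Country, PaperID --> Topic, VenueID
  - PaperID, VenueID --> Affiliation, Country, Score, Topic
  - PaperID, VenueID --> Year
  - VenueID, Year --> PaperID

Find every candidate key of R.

{Country, PaperID}, {PaperID, VenueID}, {VenueID, Year}

Closure of {Country, PaperID} is {Affiliation, Country, PaperID, Score, Topic, VenueID, Year}, the whole schema; {Country, PaperID} is a candidate key.
Closure of {PaperID, VenueID} is {Affiliation, Country, PaperID, Score, Topic, VenueID, Year}, the whole schema; {PaperID, VenueID} is a candidate key.
Closure of {VenueID, Year} is {Affiliation, Country, PaperID, Score, Topic, VenueID, Year}, the whole schema; {VenueID, Year} is a candidate key.
No proper subset of any of these is a key, and no other minimal superkey exists.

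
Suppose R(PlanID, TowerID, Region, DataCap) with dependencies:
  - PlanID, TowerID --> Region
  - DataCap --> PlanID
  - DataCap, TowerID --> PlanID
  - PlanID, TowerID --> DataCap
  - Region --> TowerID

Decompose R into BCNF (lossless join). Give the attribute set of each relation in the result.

{DataCap, PlanID}; {DataCap, Region}; {Region, TowerID}

Candidate keys of the original relation: {DataCap, Region}, {DataCap, TowerID}, {PlanID, Region}, {PlanID, TowerID}.
In {DataCap, PlanID, Region, TowerID}, {DataCap} is not a superkey ({DataCap}⁺ restricted to this set is {DataCap, PlanID}), so split on DataCap --> PlanID into {DataCap, PlanID} and {DataCap, Region, TowerID}.
{DataCap, PlanID} is in BCNF.
In {DataCap, Region, TowerID}, {Region} is not a superkey ({Region}⁺ restricted to this set is {Region, TowerID}), so split on Region --> TowerID into {Region, TowerID} and {DataCap, Region}.
{Region, TowerID} is in BCNF.
{DataCap, Region} is in BCNF.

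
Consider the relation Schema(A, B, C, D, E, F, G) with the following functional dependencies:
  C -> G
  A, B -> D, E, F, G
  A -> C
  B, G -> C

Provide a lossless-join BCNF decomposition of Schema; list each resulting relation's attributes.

Candidate key of the original relation: {A, B}.
Within {A, B, C, D, E, F, G}: {C}⁺ ∩ {A, B, C, D, E, F, G} = {C, G}, not the whole set, so C -> G violates BCNF; decompose into {C, G} and {A, B, C, D, E, F}.
{C, G} has no BCNF violation.
Within {A, B, C, D, E, F}: {A}⁺ ∩ {A, B, C, D, E, F} = {A, C}, not the whole set, so A -> C violates BCNF; decompose into {A, C} and {A, B, D, E, F}.
{A, C} has no BCNF violation.
{A, B, D, E, F} has no BCNF violation.

{A, B, D, E, F}; {A, C}; {C, G}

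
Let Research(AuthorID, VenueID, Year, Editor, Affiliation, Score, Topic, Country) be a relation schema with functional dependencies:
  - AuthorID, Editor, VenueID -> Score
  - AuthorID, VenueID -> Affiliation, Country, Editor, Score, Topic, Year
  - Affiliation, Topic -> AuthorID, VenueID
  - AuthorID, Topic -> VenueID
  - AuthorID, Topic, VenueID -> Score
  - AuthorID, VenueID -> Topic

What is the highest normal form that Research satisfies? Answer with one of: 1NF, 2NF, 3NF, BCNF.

BCNF

Candidate keys: {Affiliation, Topic}, {AuthorID, Topic}, {AuthorID, VenueID}. Prime attributes: {Affiliation, AuthorID, Topic, VenueID}.
Each dependency's left side is a superkey — BCNF holds.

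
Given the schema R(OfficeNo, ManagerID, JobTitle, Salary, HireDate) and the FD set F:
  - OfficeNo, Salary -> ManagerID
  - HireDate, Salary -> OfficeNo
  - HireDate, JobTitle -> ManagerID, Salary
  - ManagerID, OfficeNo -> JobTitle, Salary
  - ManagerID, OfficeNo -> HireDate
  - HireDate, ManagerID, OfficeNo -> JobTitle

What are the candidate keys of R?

{HireDate, JobTitle} is a candidate key since {HireDate, JobTitle}⁺ = {HireDate, JobTitle, ManagerID, OfficeNo, Salary} covers every attribute.
{HireDate, Salary} is a candidate key since {HireDate, Salary}⁺ = {HireDate, JobTitle, ManagerID, OfficeNo, Salary} covers every attribute.
{ManagerID, OfficeNo} is a candidate key since {ManagerID, OfficeNo}⁺ = {HireDate, JobTitle, ManagerID, OfficeNo, Salary} covers every attribute.
{OfficeNo, Salary} is a candidate key since {OfficeNo, Salary}⁺ = {HireDate, JobTitle, ManagerID, OfficeNo, Salary} covers every attribute.
Any other superkey properly contains one of these, so there are no further candidate keys.

{HireDate, JobTitle}, {HireDate, Salary}, {ManagerID, OfficeNo}, {OfficeNo, Salary}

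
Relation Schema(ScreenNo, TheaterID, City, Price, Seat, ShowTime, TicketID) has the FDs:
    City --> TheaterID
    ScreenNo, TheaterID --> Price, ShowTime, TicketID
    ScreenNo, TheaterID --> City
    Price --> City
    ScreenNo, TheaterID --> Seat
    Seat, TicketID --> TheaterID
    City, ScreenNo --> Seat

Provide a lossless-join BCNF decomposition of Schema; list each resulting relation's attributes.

Candidate keys of the original relation: {City, ScreenNo}, {Price, ScreenNo}, {ScreenNo, Seat, TicketID}, {ScreenNo, TheaterID}.
In {City, Price, ScreenNo, Seat, ShowTime, TheaterID, TicketID}, {City} is not a superkey ({City}⁺ restricted to this set is {City, TheaterID}), so split on City --> TheaterID into {City, TheaterID} and {City, Price, ScreenNo, Seat, ShowTime, TicketID}.
{City, TheaterID} has no BCNF violation.
In {City, Price, ScreenNo, Seat, ShowTime, TicketID}, {Price} is not a superkey ({Price}⁺ restricted to this set is {City, Price}), so split on Price --> City into {City, Price} and {Price, ScreenNo, Seat, ShowTime, TicketID}.
{City, Price} has no BCNF violation.
{Price, ScreenNo, Seat, ShowTime, TicketID} has no BCNF violation.

{City, Price}; {City, TheaterID}; {Price, ScreenNo, Seat, ShowTime, TicketID}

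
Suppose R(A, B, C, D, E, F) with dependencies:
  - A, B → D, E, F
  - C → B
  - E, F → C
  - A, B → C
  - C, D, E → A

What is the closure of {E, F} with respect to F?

Start with {E, F}.
E, F → C applies; add {C} → now {C, E, F}.
C → B applies; add {B} → now {B, C, E, F}.
No further FD applies.

{B, C, E, F}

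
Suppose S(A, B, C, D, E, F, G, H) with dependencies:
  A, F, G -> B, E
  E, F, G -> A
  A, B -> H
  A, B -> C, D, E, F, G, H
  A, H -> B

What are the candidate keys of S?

{A, B}, {A, F, G}, {A, H}, {E, F, G}

{A, B}⁺ = {A, B, C, D, E, F, G, H} — all of the relation — so {A, B} is a candidate key.
{A, H}⁺ = {A, B, C, D, E, F, G, H} — all of the relation — so {A, H} is a candidate key.
{A, F, G}⁺ = {A, B, C, D, E, F, G, H} — all of the relation — so {A, F, G} is a candidate key.
{E, F, G}⁺ = {A, B, C, D, E, F, G, H} — all of the relation — so {E, F, G} is a candidate key.
These are minimal and exhaustive — every other superkey contains one of them.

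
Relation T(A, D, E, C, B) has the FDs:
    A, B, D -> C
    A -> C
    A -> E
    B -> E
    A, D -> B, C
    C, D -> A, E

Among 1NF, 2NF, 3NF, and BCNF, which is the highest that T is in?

Candidate keys: {A, D}, {C, D}. Prime attributes: {A, C, D}.
For A -> C we have {A}⁺ = {A, C, E}; {A} is not a superkey, so BCNF fails.
A -> E determines the non-prime attribute {E} from a non-superkey — 3NF is violated.
The proper key subset {A} of {A, D} determines non-prime {E}, so the relation is not even in 2NF.

1NF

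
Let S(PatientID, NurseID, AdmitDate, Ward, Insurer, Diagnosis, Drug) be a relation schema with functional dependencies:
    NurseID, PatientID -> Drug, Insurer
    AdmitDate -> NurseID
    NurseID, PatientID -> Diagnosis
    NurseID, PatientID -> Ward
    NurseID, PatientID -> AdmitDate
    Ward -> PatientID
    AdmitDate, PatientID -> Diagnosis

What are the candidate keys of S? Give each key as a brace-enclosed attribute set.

{AdmitDate, PatientID}, {AdmitDate, Ward}, {NurseID, PatientID}, {NurseID, Ward}

Closure of {AdmitDate, PatientID} is {AdmitDate, Diagnosis, Drug, Insurer, NurseID, PatientID, Ward}, the whole schema; {AdmitDate, PatientID} is a candidate key.
Closure of {AdmitDate, Ward} is {AdmitDate, Diagnosis, Drug, Insurer, NurseID, PatientID, Ward}, the whole schema; {AdmitDate, Ward} is a candidate key.
Closure of {NurseID, PatientID} is {AdmitDate, Diagnosis, Drug, Insurer, NurseID, PatientID, Ward}, the whole schema; {NurseID, PatientID} is a candidate key.
Closure of {NurseID, Ward} is {AdmitDate, Diagnosis, Drug, Insurer, NurseID, PatientID, Ward}, the whole schema; {NurseID, Ward} is a candidate key.
These are minimal and exhaustive — every other superkey contains one of them.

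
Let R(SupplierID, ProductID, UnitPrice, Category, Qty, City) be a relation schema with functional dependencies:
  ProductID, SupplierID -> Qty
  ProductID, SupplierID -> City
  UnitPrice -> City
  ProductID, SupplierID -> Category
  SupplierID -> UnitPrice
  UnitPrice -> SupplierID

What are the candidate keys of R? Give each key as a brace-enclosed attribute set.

{ProductID, SupplierID}, {ProductID, UnitPrice}

{ProductID} never appears on the right of any FD, so every key must include it.
{ProductID, SupplierID}⁺ = {Category, City, ProductID, Qty, SupplierID, UnitPrice} — all of the relation — so {ProductID, SupplierID} is a candidate key.
{ProductID, UnitPrice}⁺ = {Category, City, ProductID, Qty, SupplierID, UnitPrice} — all of the relation — so {ProductID, UnitPrice} is a candidate key.
No proper subset of any of these is a key, and no other minimal superkey exists.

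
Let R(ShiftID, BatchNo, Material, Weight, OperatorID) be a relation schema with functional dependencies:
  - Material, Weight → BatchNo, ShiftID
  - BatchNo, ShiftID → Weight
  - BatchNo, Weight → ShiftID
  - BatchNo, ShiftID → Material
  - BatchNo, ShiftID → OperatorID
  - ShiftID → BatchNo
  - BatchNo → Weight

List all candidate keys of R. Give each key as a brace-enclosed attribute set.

{BatchNo}, {Material, Weight}, {ShiftID}

{BatchNo}⁺ = {BatchNo, Material, OperatorID, ShiftID, Weight} — all of the relation — so {BatchNo} is a candidate key.
{ShiftID}⁺ = {BatchNo, Material, OperatorID, ShiftID, Weight} — all of the relation — so {ShiftID} is a candidate key.
{Material, Weight}⁺ = {BatchNo, Material, OperatorID, ShiftID, Weight} — all of the relation — so {Material, Weight} is a candidate key.
No proper subset of any of these is a key, and no other minimal superkey exists.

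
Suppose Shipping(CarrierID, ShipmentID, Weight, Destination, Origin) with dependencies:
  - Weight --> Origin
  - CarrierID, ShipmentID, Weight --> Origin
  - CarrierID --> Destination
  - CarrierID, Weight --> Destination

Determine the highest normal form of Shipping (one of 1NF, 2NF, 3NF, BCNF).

Candidate key: {CarrierID, ShipmentID, Weight}. Prime attributes: {CarrierID, ShipmentID, Weight}.
Weight --> Origin breaks BCNF: {Weight}⁺ = {Origin, Weight}, so {Weight} is not a superkey.
Weight --> Origin determines the non-prime attribute {Origin} from a non-superkey — 3NF is violated.
{CarrierID} is a proper subset of the key {CarrierID, ShipmentID, Weight}, and {CarrierID}⁺ contains the non-prime attribute {Destination} — a partial dependency, so 2NF is violated.

1NF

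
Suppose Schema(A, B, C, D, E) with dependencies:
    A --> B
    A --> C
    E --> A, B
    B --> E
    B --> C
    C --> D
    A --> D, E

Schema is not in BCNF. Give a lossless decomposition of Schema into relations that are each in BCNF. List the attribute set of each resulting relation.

Candidate keys of the original relation: {A}, {B}, {E}.
Within {A, B, C, D, E}: {C}⁺ ∩ {A, B, C, D, E} = {C, D}, not the whole set, so C --> D violates BCNF; decompose into {C, D} and {A, B, C, E}.
{C, D} is in BCNF.
{A, B, C, E} is in BCNF.

{A, B, C, E}; {C, D}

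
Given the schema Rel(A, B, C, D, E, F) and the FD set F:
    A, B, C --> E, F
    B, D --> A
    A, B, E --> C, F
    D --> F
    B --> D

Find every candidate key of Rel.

{B, C}, {B, E}

Attributes never on any right-hand side: {B} — every candidate key must contain it.
{B, C} is a candidate key since {B, C}⁺ = {A, B, C, D, E, F} covers every attribute.
{B, E} is a candidate key since {B, E}⁺ = {A, B, C, D, E, F} covers every attribute.
These are minimal and exhaustive — every other superkey contains one of them.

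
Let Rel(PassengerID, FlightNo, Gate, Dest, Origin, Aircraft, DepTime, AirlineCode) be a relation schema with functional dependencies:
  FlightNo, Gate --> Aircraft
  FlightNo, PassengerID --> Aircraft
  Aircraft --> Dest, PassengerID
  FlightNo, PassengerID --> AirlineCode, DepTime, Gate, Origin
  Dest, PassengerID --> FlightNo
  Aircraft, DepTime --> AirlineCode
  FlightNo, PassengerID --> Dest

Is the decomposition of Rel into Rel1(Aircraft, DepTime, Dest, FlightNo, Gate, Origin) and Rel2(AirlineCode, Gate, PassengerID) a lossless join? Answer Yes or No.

The shared attributes are {Gate} and {Gate}⁺ = {Gate}.
Neither Rel1 nor Rel2 is contained in that closure, so the decomposition is lossy.

No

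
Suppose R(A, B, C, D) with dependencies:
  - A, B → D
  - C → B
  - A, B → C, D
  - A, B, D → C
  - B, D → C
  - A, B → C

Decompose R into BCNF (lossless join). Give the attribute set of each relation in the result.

Candidate keys of the original relation: {A, B}, {A, C}.
Within {A, B, C, D}: {C}⁺ ∩ {A, B, C, D} = {B, C}, not the whole set, so C → B violates BCNF; decompose into {B, C} and {A, C, D}.
{B, C} is in BCNF.
{A, C, D} is in BCNF.

{A, C, D}; {B, C}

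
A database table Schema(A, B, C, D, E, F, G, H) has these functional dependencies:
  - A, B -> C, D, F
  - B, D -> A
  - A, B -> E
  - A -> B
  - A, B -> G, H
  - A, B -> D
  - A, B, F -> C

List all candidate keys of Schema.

{A}, {B, D}

{A}⁺ = {A, B, C, D, E, F, G, H}, which is every attribute, so {A} is a candidate key.
{B, D}⁺ = {A, B, C, D, E, F, G, H}, which is every attribute, so {B, D} is a candidate key.
Any other superkey properly contains one of these, so there are no further candidate keys.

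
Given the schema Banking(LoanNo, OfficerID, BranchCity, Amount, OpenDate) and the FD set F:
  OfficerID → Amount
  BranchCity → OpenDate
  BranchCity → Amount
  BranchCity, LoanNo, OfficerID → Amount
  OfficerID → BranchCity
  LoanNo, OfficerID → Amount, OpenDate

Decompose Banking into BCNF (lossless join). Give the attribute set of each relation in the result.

Candidate key of the original relation: {LoanNo, OfficerID}.
In {Amount, BranchCity, LoanNo, OfficerID, OpenDate}, {OfficerID} is not a superkey ({OfficerID}⁺ restricted to this set is {Amount, BranchCity, OfficerID, OpenDate}), so split on OfficerID → Amount, BranchCity, OpenDate into {Amount, BranchCity, OfficerID, OpenDate} and {LoanNo, OfficerID}.
In {Amount, BranchCity, OfficerID, OpenDate}, {BranchCity} is not a superkey ({BranchCity}⁺ restricted to this set is {Amount, BranchCity, OpenDate}), so split on BranchCity → Amount, OpenDate into {Amount, BranchCity, OpenDate} and {BranchCity, OfficerID}.
{Amount, BranchCity, OpenDate} is in BCNF.
{BranchCity, OfficerID} is in BCNF.
{LoanNo, OfficerID} is in BCNF.

{Amount, BranchCity, OpenDate}; {BranchCity, OfficerID}; {LoanNo, OfficerID}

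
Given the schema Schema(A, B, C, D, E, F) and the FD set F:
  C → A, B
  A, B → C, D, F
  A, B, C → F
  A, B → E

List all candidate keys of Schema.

{A, B}, {C}

{C}⁺ = {A, B, C, D, E, F} — all of the relation — so {C} is a candidate key.
{A, B}⁺ = {A, B, C, D, E, F} — all of the relation — so {A, B} is a candidate key.
These are minimal and exhaustive — every other superkey contains one of them.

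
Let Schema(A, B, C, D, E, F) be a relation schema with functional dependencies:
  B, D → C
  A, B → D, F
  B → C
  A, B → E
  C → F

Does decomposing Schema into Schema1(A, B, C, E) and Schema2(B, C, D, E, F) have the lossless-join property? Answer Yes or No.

Schema1 ∩ Schema2 = {B, C, E}; its closure under F is {B, C, E, F}.
The closure covers neither Schema1 nor Schema2 entirely; the join is not lossless.

No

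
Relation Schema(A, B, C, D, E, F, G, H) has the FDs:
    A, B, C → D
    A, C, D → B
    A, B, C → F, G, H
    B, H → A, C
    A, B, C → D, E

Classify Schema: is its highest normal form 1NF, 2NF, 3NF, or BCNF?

BCNF

Candidate keys: {A, B, C}, {A, C, D}, {B, H}. Prime attributes: {A, B, C, D, H}.
Each dependency's left side is a superkey — BCNF holds.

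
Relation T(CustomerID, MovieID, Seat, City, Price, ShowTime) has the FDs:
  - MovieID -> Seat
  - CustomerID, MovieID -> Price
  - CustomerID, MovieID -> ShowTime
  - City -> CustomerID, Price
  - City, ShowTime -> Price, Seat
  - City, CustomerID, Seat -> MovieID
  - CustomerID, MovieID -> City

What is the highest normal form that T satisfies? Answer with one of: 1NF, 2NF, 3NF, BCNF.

Candidate keys: {City, MovieID}, {City, Seat}, {City, ShowTime}, {CustomerID, MovieID}. Prime attributes: {City, CustomerID, MovieID, Seat, ShowTime}.
MovieID -> Seat: {MovieID}⁺ = {MovieID, Seat}, which is not all of the attributes, so the left side is not a superkey — BCNF is violated.
Because {Price} is non-prime and the left side of City -> CustomerID, Price is not a superkey, the relation is not in 3NF.
Since {City} ⊂ {City, MovieID} and {City}⁺ ⊇ {Price} with {Price} non-prime, there is a partial dependency; 2NF fails.

1NF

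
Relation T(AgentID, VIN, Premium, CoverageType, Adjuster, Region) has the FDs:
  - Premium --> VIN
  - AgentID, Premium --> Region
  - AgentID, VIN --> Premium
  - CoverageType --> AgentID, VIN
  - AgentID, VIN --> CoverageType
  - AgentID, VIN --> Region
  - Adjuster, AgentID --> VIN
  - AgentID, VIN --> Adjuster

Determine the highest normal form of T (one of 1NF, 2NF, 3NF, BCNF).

3NF

Candidate keys: {Adjuster, AgentID}, {AgentID, Premium}, {AgentID, VIN}, {CoverageType}. Prime attributes: {Adjuster, AgentID, CoverageType, Premium, VIN}.
For Premium --> VIN we have {Premium}⁺ = {Premium, VIN}; {Premium} is not a superkey, so BCNF fails.
Since {VIN} ⊆ prime attributes and every other non-superkey FD also has a prime right side, the schema is in 3NF.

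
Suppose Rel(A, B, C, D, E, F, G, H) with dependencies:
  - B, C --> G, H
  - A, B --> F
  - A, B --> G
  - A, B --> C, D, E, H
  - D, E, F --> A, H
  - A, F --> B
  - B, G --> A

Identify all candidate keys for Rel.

{A, B}, {A, F}, {B, C}, {B, G}, {D, E, F}

Closure of {A, B} is {A, B, C, D, E, F, G, H}, the whole schema; {A, B} is a candidate key.
Closure of {A, F} is {A, B, C, D, E, F, G, H}, the whole schema; {A, F} is a candidate key.
Closure of {B, C} is {A, B, C, D, E, F, G, H}, the whole schema; {B, C} is a candidate key.
Closure of {B, G} is {A, B, C, D, E, F, G, H}, the whole schema; {B, G} is a candidate key.
Closure of {D, E, F} is {A, B, C, D, E, F, G, H}, the whole schema; {D, E, F} is a candidate key.
No proper subset of any of these is a key, and no other minimal superkey exists.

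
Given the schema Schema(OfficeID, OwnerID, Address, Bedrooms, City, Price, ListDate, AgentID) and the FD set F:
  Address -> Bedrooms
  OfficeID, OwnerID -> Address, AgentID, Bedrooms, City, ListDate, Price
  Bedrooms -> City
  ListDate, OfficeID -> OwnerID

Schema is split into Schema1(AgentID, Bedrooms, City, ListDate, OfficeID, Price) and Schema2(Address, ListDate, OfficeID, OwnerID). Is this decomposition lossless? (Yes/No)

The shared attributes are {ListDate, OfficeID} and {ListDate, OfficeID}⁺ = {Address, AgentID, Bedrooms, City, ListDate, OfficeID, OwnerID, Price}.
This includes all of Schema1, so the common attributes are a superkey of Schema1 — the join is lossless.

Yes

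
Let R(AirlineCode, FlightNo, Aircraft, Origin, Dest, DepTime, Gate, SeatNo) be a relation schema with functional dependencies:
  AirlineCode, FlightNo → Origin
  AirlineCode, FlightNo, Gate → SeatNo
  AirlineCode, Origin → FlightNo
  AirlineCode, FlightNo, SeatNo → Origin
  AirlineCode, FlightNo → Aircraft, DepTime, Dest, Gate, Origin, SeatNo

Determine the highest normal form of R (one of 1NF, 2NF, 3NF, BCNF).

BCNF

Candidate keys: {AirlineCode, FlightNo}, {AirlineCode, Origin}. Prime attributes: {AirlineCode, FlightNo, Origin}.
The left-hand side of every FD is a superkey, so BCNF is satisfied.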